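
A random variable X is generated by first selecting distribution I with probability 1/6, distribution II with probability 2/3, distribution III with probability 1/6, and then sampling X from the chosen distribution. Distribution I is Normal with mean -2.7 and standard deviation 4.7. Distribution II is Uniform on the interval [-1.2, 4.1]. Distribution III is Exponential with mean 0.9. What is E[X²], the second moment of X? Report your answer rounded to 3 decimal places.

For each component E[X²] = Var + (mean)², giving I: 29.38; II: 4.44333; III: 1.62.
Overall E[X²] = 0.166667·29.38 + 0.666667·4.44333 + 0.166667·1.62 = 8.12889.

8.129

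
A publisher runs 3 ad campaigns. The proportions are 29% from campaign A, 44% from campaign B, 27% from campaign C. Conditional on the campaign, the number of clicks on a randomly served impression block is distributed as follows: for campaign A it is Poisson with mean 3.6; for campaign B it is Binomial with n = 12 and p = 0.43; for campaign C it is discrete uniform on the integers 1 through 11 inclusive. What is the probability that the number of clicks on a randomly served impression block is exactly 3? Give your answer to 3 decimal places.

Conditional on each campaign, P(X = 3): A: 0.212469; B: 0.111097; C: 0.0909091.
By total probability, P(X = 3) = 0.29·0.212469 + 0.44·0.111097 + 0.27·0.0909091 = 0.135044.

0.135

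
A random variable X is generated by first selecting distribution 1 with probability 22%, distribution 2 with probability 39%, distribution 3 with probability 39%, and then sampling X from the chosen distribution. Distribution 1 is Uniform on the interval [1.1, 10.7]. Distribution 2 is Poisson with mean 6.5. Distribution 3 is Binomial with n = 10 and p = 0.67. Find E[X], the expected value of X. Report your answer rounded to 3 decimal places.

6.446

Component means — 1: 5.9; 2: 6.5; 3: 6.7.
E[X] = 0.22·5.9 + 0.39·6.5 + 0.39·6.7 = 6.446.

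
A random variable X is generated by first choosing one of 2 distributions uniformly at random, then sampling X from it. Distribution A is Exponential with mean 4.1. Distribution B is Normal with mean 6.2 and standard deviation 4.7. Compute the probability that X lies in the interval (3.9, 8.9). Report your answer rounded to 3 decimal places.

Conditional on each component, P(3.9 < X < 8.9): A: 0.272176; B: 0.404882.
By total probability, P(3.9 < X < 8.9) = 0.5·0.272176 + 0.5·0.404882 = 0.338529.

0.339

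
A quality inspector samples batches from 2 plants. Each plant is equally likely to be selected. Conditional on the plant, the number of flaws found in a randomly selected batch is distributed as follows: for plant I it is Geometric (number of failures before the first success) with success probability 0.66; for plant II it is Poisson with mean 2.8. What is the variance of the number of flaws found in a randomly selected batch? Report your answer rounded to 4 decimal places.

Per component, I: μ=0.515152, E[X²]=1.04591; II: μ=2.8, E[X²]=10.64.
E[X] = 0.5·0.515152 + 0.5·2.8 = 1.65758.
E[X²] = 0.5·1.04591 + 0.5·10.64 = 5.84296.
Var(X) = E[X²] − (E[X])² = 5.84296 − 2.74756 = 3.0954.

3.0954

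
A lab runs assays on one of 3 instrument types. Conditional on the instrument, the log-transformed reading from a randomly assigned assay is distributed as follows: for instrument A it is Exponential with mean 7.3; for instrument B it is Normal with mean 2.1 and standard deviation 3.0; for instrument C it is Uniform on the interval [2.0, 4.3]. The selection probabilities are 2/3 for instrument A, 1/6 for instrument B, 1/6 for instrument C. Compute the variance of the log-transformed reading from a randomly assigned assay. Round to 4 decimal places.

Per component, A: μ=7.3, E[X²]=106.58; B: μ=2.1, E[X²]=13.41; C: μ=3.15, E[X²]=10.3633.
E[X] = 0.666667·7.3 + 0.166667·2.1 + 0.166667·3.15 = 5.74167.
E[X²] = 0.666667·106.58 + 0.166667·13.41 + 0.166667·10.3633 = 75.0156.
Var(X) = E[X²] − (E[X])² = 75.0156 − 32.9667 = 42.0488.

42.0488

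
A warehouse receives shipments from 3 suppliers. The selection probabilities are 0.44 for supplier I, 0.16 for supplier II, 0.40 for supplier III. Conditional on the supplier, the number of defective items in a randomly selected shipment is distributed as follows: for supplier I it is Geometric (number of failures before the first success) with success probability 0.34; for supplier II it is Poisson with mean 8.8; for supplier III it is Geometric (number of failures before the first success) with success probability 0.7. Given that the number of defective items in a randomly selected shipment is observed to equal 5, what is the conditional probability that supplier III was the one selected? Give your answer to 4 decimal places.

Likelihoods P(X=5 | ·): I: 0.0425793; II: 0.0662889; III: 0.001701.
Posterior ∝ prior × likelihood. Numerator for III: 0.4·0.001701 = 0.0006804.
Normalizing constant: 0.44·0.0425793 + 0.16·0.0662889 + 0.4·0.001701 = 0.0300215.
P(III | observation) = 0.0006804 / 0.0300215 = 0.0226637.

0.0227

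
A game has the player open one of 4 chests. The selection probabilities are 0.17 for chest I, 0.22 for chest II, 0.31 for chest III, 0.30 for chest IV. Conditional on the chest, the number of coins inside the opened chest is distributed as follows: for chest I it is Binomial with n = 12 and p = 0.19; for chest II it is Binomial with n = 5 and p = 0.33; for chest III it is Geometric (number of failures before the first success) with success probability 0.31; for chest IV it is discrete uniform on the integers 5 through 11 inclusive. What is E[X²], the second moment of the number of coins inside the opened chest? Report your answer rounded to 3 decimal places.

26.201

For each component E[X²] = Var + (mean)², giving I: 7.0452; II: 3.828; III: 12.1342; IV: 68.
Overall E[X²] = 0.17·7.0452 + 0.22·3.828 + 0.31·12.1342 + 0.3·68 = 26.2015.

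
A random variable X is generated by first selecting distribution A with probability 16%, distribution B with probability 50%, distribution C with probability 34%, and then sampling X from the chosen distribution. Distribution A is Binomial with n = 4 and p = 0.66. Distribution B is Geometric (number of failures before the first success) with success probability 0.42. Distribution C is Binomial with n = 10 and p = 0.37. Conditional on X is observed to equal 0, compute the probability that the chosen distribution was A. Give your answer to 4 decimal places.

Likelihoods P(X=0 | ·): A: 0.0133634; B: 0.42; C: 0.0098493.
Posterior ∝ prior × likelihood. Numerator for A: 0.16·0.0133634 = 0.00213814.
Normalizing constant: 0.16·0.0133634 + 0.5·0.42 + 0.34·0.0098493 = 0.215487.
P(A | observation) = 0.00213814 / 0.215487 = 0.00992236.

0.0099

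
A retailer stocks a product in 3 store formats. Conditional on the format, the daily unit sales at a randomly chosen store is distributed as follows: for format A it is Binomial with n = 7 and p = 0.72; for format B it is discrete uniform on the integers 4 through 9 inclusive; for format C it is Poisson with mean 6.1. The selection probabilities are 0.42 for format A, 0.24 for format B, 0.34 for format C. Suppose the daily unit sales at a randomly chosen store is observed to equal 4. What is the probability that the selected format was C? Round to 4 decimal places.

0.2577

Likelihoods P(X=4 | ·): A: 0.206477; B: 0.166667; C: 0.129393.
Posterior ∝ prior × likelihood. Numerator for C: 0.34·0.129393 = 0.0439937.
Normalizing constant: 0.42·0.206477 + 0.24·0.166667 + 0.34·0.129393 = 0.170714.
P(C | observation) = 0.0439937 / 0.170714 = 0.257704.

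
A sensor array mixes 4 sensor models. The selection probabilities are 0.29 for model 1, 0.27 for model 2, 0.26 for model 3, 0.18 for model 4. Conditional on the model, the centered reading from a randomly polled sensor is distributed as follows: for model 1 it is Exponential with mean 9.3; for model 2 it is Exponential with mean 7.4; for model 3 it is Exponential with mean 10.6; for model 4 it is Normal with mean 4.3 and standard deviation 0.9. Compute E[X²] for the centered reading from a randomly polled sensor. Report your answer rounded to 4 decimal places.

141.6358

For each component E[X²] = Var + (mean)², giving 1: 172.98; 2: 109.52; 3: 224.72; 4: 19.3.
Overall E[X²] = 0.29·172.98 + 0.27·109.52 + 0.26·224.72 + 0.18·19.3 = 141.636.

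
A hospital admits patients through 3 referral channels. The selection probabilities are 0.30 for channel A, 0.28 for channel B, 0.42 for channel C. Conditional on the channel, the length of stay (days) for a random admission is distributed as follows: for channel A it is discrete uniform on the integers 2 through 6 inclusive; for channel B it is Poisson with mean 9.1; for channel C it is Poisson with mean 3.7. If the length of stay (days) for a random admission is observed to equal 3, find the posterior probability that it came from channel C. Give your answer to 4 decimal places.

0.5783

Likelihoods P(X=3 | ·): A: 0.2; B: 0.0140247; C: 0.20872.
Posterior ∝ prior × likelihood. Numerator for C: 0.42·0.20872 = 0.0876625.
Normalizing constant: 0.3·0.2 + 0.28·0.0140247 + 0.42·0.20872 = 0.151589.
P(C | observation) = 0.0876625 / 0.151589 = 0.578289.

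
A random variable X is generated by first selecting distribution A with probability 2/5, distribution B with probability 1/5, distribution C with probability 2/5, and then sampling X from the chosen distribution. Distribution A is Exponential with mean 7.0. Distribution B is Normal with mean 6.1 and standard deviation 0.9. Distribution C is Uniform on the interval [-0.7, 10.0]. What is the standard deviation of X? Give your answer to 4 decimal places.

4.9694

Per component, A: μ=7, E[X²]=98; B: μ=6.1, E[X²]=38.02; C: μ=4.65, E[X²]=31.1633.
E[X] = 0.4·7 + 0.2·6.1 + 0.4·4.65 = 5.88.
E[X²] = 0.4·98 + 0.2·38.02 + 0.4·31.1633 = 59.2693.
Var(X) = E[X²] − (E[X])² = 59.2693 − 34.5744 = 24.6949.
SD(X) = √24.6949 = 4.9694.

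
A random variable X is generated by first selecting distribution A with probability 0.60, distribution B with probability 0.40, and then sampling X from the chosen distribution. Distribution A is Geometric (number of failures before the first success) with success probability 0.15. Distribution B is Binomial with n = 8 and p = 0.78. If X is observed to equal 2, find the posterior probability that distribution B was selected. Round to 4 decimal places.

Likelihoods P(X=2 | ·): A: 0.108375; B: 0.00193145.
Posterior ∝ prior × likelihood. Numerator for B: 0.4·0.00193145 = 0.00077258.
Normalizing constant: 0.6·0.108375 + 0.4·0.00193145 = 0.0657976.
P(B | observation) = 0.00077258 / 0.0657976 = 0.0117418.

0.0117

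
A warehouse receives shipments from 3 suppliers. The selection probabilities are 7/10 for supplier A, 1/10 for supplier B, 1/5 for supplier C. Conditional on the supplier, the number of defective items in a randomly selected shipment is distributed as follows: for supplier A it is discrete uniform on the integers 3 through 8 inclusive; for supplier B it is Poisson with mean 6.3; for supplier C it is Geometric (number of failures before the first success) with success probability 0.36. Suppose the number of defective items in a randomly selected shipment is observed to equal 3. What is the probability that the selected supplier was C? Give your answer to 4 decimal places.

Likelihoods P(X=3 | ·): A: 0.166667; B: 0.0765271; C: 0.0943718.
Posterior ∝ prior × likelihood. Numerator for C: 0.2·0.0943718 = 0.0188744.
Normalizing constant: 0.7·0.166667 + 0.1·0.0765271 + 0.2·0.0943718 = 0.143194.
P(C | observation) = 0.0188744 / 0.143194 = 0.13181.

0.1318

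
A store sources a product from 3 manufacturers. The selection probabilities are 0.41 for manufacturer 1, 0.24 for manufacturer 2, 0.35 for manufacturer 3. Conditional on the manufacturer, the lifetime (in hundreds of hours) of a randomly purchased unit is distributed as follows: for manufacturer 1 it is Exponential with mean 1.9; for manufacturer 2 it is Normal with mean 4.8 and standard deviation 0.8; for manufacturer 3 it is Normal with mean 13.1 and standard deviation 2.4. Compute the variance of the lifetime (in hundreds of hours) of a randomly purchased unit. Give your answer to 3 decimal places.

Per component, 1: μ=1.9, E[X²]=7.22; 2: μ=4.8, E[X²]=23.68; 3: μ=13.1, E[X²]=177.37.
E[X] = 0.41·1.9 + 0.24·4.8 + 0.35·13.1 = 6.516.
E[X²] = 0.41·7.22 + 0.24·23.68 + 0.35·177.37 = 70.7229.
Var(X) = E[X²] − (E[X])² = 70.7229 − 42.4583 = 28.2646.

28.265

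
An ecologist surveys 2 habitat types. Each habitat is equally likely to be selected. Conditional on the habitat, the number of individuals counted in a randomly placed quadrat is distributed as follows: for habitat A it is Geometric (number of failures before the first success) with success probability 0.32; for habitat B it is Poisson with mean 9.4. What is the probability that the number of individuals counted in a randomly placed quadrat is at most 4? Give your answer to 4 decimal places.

Conditional on each habitat, P(X ≤ 4): A: 0.854607; B: 0.0428778.
By total probability, P(X ≤ 4) = 0.5·0.854607 + 0.5·0.0428778 = 0.448742.

0.4487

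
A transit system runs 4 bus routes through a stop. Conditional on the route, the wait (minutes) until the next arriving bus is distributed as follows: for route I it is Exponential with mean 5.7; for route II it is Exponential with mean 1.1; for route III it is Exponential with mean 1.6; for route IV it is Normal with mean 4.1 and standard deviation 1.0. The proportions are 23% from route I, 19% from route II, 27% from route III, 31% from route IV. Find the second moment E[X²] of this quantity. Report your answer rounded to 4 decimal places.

For each component E[X²] = Var + (mean)², giving I: 64.98; II: 2.42; III: 5.12; IV: 17.81.
Overall E[X²] = 0.23·64.98 + 0.19·2.42 + 0.27·5.12 + 0.31·17.81 = 22.3087.

22.3087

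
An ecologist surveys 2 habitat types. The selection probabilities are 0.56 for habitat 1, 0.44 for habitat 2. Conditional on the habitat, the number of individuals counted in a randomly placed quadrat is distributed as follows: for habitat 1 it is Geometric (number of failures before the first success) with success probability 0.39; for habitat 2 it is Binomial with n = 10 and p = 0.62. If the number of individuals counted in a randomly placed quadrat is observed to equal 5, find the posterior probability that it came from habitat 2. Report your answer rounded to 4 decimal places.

0.8136

Likelihoods P(X=5 | ·): 1: 0.0329393; 2: 0.182927.
Posterior ∝ prior × likelihood. Numerator for 2: 0.44·0.182927 = 0.0804877.
Normalizing constant: 0.56·0.0329393 + 0.44·0.182927 = 0.0989337.
P(2 | observation) = 0.0804877 / 0.0989337 = 0.813552.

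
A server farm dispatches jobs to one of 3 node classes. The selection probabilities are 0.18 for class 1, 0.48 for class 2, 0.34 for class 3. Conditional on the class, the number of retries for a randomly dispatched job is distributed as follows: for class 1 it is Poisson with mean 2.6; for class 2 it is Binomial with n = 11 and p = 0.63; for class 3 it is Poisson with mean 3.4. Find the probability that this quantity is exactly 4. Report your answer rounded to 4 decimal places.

Conditional on each class, P(X = 4): 1: 0.141422; 2: 0.0493501; 3: 0.185825.
By total probability, P(X = 4) = 0.18·0.141422 + 0.48·0.0493501 + 0.34·0.185825 = 0.112324.

0.1123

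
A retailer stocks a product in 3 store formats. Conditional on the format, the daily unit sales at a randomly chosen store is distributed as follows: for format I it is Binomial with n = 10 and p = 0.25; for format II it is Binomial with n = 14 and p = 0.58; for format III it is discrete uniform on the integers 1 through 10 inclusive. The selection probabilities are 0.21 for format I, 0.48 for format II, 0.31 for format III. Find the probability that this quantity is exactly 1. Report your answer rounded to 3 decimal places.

Conditional on each format, P(X = 1): I: 0.187712; II: 0.000102754; III: 0.1.
By total probability, P(X = 1) = 0.21·0.187712 + 0.48·0.000102754 + 0.31·0.1 = 0.0704688.

0.070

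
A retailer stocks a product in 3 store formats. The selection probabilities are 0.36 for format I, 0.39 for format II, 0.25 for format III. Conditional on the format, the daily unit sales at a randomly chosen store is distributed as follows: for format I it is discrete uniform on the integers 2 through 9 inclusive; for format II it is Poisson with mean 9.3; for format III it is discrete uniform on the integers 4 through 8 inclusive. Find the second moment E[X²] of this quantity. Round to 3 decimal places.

For each component E[X²] = Var + (mean)², giving I: 35.5; II: 95.79; III: 38.
Overall E[X²] = 0.36·35.5 + 0.39·95.79 + 0.25·38 = 59.6381.

59.638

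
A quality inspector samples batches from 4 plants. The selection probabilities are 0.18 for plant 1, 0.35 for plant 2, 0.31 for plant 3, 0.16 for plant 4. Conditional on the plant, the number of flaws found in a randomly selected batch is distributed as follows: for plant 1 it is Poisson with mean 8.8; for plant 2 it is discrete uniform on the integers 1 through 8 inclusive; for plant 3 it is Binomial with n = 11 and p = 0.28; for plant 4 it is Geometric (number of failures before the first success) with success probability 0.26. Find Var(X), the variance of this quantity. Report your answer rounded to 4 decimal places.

10.2466

Per component, 1: μ=8.8, E[X²]=86.24; 2: μ=4.5, E[X²]=25.5; 3: μ=3.08, E[X²]=11.704; 4: μ=2.84615, E[X²]=19.0473.
E[X] = 0.18·8.8 + 0.35·4.5 + 0.31·3.08 + 0.16·2.84615 = 4.56918.
E[X²] = 0.18·86.24 + 0.35·25.5 + 0.31·11.704 + 0.16·19.0473 = 31.124.
Var(X) = E[X²] − (E[X])² = 31.124 − 20.8774 = 10.2466.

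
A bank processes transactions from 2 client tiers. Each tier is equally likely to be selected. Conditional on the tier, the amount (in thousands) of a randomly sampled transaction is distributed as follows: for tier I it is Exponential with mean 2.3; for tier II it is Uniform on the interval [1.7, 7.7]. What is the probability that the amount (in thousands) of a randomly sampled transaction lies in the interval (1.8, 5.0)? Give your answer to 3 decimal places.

0.438

Conditional on each tier, P(1.8 < X < 5.0): I: 0.34348; II: 0.533333.
By total probability, P(1.8 < X < 5.0) = 0.5·0.34348 + 0.5·0.533333 = 0.438407.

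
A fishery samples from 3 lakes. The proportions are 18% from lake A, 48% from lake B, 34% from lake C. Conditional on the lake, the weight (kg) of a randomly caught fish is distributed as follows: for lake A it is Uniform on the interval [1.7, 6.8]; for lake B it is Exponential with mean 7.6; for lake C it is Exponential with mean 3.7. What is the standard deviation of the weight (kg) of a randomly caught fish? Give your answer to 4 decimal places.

Per component, A: μ=4.25, E[X²]=20.23; B: μ=7.6, E[X²]=115.52; C: μ=3.7, E[X²]=27.38.
E[X] = 0.18·4.25 + 0.48·7.6 + 0.34·3.7 = 5.671.
E[X²] = 0.18·20.23 + 0.48·115.52 + 0.34·27.38 = 68.4002.
Var(X) = E[X²] − (E[X])² = 68.4002 − 32.1602 = 36.24.
SD(X) = √36.24 = 6.01996.

6.0200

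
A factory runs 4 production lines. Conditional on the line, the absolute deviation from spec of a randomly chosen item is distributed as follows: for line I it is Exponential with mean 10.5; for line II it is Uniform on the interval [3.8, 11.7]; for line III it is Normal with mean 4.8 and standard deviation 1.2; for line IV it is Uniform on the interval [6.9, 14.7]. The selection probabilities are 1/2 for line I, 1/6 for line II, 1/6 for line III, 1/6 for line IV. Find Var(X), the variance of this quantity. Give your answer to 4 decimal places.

61.9222

Per component, I: μ=10.5, E[X²]=220.5; II: μ=7.75, E[X²]=65.2633; III: μ=4.8, E[X²]=24.48; IV: μ=10.8, E[X²]=121.71.
E[X] = 0.5·10.5 + 0.166667·7.75 + 0.166667·4.8 + 0.166667·10.8 = 9.14167.
E[X²] = 0.5·220.5 + 0.166667·65.2633 + 0.166667·24.48 + 0.166667·121.71 = 145.492.
Var(X) = E[X²] − (E[X])² = 145.492 − 83.5701 = 61.9222.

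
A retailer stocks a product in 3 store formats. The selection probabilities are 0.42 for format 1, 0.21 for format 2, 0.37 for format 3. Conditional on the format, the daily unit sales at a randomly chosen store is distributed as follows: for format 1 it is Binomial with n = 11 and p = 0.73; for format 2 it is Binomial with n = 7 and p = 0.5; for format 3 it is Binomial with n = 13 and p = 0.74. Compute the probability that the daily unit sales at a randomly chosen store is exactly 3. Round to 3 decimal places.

0.058

Conditional on each format, P(X = 3): 1: 0.00181285; 2: 0.273438; 3: 0.000163604.
By total probability, P(X = 3) = 0.42·0.00181285 + 0.21·0.273438 + 0.37·0.000163604 = 0.0582438.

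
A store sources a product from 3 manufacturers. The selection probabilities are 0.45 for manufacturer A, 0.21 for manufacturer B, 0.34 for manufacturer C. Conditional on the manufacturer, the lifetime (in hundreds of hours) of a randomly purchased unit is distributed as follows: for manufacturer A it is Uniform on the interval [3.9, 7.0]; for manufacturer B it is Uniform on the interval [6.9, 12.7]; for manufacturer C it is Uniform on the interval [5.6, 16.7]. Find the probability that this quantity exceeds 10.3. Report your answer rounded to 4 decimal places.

Conditional on each manufacturer, P(X > 10.3): A: 0; B: 0.413793; C: 0.576577.
By total probability, P(X > 10.3) = 0.45·0 + 0.21·0.413793 + 0.34·0.576577 = 0.282933.

0.2829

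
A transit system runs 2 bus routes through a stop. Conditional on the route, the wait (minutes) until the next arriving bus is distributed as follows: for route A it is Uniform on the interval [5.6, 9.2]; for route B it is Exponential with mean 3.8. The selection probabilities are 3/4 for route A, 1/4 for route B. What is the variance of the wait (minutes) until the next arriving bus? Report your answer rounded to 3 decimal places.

6.850

Per component, A: μ=7.4, E[X²]=55.84; B: μ=3.8, E[X²]=28.88.
E[X] = 0.75·7.4 + 0.25·3.8 = 6.5.
E[X²] = 0.75·55.84 + 0.25·28.88 = 49.1.
Var(X) = E[X²] − (E[X])² = 49.1 − 42.25 = 6.85.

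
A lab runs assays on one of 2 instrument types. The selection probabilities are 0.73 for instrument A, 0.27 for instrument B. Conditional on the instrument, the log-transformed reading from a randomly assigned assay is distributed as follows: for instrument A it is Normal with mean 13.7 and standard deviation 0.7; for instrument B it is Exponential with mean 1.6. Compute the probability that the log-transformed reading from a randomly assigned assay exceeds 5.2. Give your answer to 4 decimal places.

0.7405

Conditional on each instrument, P(X > 5.2): A: 1; B: 0.0387742.
By total probability, P(X > 5.2) = 0.73·1 + 0.27·0.0387742 = 0.740469.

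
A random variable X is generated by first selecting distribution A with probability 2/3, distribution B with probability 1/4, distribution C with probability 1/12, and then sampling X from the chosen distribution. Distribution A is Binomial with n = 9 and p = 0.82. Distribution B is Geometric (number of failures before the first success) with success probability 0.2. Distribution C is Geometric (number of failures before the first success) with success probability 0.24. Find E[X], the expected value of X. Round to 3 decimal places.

Component means — A: 7.38; B: 4; C: 3.16667.
E[X] = 0.666667·7.38 + 0.25·4 + 0.0833333·3.16667 = 6.18389.

6.184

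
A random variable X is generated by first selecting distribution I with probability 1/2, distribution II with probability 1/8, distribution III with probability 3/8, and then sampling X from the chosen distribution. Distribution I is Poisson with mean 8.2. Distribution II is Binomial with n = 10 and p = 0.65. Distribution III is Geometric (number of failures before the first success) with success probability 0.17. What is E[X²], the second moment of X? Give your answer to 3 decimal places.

For each component E[X²] = Var + (mean)², giving I: 75.44; II: 44.525; III: 52.5571.
Overall E[X²] = 0.5·75.44 + 0.125·44.525 + 0.375·52.5571 = 62.9945.

62.995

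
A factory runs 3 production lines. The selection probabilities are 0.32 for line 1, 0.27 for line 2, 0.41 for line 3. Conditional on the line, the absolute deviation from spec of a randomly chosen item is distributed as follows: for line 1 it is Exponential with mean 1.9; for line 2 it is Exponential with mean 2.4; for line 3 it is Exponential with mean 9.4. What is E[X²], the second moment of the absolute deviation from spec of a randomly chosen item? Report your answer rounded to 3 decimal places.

77.876

For each component E[X²] = Var + (mean)², giving 1: 7.22; 2: 11.52; 3: 176.72.
Overall E[X²] = 0.32·7.22 + 0.27·11.52 + 0.41·176.72 = 77.876.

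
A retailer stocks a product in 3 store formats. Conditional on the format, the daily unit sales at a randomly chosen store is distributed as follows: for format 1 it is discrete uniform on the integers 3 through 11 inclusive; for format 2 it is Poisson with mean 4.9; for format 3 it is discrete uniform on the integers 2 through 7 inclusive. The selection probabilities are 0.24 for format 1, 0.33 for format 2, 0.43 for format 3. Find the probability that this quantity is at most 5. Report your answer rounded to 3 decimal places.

0.576

Conditional on each format, P(X ≤ 5): 1: 0.333333; 2: 0.633501; 3: 0.666667.
By total probability, P(X ≤ 5) = 0.24·0.333333 + 0.33·0.633501 + 0.43·0.666667 = 0.575722.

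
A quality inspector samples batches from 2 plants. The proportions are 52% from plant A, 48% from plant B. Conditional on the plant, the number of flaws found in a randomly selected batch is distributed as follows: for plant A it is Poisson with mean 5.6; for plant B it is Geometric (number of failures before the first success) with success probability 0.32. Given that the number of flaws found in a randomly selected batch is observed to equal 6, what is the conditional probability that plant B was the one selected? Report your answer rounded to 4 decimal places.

Likelihoods P(X=6 | ·): A: 0.158397; B: 0.0316376.
Posterior ∝ prior × likelihood. Numerator for B: 0.48·0.0316376 = 0.015186.
Normalizing constant: 0.52·0.158397 + 0.48·0.0316376 = 0.0975524.
P(B | observation) = 0.015186 / 0.0975524 = 0.155671.

0.1557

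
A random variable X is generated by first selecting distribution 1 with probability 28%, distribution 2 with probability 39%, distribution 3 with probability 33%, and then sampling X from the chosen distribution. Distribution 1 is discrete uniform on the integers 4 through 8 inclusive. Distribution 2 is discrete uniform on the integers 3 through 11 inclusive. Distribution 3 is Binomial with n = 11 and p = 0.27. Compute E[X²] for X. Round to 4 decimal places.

For each component E[X²] = Var + (mean)², giving 1: 38; 2: 55.6667; 3: 10.989.
Overall E[X²] = 0.28·38 + 0.39·55.6667 + 0.33·10.989 = 35.9764.

35.9764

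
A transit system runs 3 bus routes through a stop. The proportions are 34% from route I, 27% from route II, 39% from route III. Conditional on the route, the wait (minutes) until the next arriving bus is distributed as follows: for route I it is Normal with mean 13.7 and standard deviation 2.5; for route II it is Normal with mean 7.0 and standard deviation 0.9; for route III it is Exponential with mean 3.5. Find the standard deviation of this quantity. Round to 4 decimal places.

Per component, I: μ=13.7, E[X²]=193.94; II: μ=7, E[X²]=49.81; III: μ=3.5, E[X²]=24.5.
E[X] = 0.34·13.7 + 0.27·7 + 0.39·3.5 = 7.913.
E[X²] = 0.34·193.94 + 0.27·49.81 + 0.39·24.5 = 88.9433.
Var(X) = E[X²] − (E[X])² = 88.9433 − 62.6156 = 26.3277.
SD(X) = √26.3277 = 5.13106.

5.1311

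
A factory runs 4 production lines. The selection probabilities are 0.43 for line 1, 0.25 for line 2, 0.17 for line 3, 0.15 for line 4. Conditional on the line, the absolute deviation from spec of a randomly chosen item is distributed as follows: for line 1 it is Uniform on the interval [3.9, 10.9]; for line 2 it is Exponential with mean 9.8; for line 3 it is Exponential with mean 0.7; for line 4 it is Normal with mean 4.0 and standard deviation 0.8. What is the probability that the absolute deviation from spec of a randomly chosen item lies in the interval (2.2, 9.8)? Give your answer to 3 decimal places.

Conditional on each line, P(2.2 < X < 9.8): 1: 0.842857; 2: 0.431044; 3: 0.0431585; 4: 0.987776.
By total probability, P(2.2 < X < 9.8) = 0.43·0.842857 + 0.25·0.431044 + 0.17·0.0431585 + 0.15·0.987776 = 0.625693.

0.626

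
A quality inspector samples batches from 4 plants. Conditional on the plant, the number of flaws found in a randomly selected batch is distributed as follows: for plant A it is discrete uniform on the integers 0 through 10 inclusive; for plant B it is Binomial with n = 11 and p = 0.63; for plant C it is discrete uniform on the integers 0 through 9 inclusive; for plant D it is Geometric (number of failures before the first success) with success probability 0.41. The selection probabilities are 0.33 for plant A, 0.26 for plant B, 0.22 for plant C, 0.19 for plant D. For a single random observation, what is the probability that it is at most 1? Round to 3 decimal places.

Conditional on each plant, P(X ≤ 1): A: 0.181818; B: 0.000351027; C: 0.2; D: 0.6519.
By total probability, P(X ≤ 1) = 0.33·0.181818 + 0.26·0.000351027 + 0.22·0.2 + 0.19·0.6519 = 0.227952.

0.228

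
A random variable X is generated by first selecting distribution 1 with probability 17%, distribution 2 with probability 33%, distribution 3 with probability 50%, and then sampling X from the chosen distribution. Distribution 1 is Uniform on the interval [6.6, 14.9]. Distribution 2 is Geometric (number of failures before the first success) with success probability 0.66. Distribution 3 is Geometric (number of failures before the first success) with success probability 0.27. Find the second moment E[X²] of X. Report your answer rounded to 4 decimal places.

29.6286

For each component E[X²] = Var + (mean)², giving 1: 121.303; 2: 1.04591; 3: 17.3237.
Overall E[X²] = 0.17·121.303 + 0.33·1.04591 + 0.5·17.3237 = 29.6286.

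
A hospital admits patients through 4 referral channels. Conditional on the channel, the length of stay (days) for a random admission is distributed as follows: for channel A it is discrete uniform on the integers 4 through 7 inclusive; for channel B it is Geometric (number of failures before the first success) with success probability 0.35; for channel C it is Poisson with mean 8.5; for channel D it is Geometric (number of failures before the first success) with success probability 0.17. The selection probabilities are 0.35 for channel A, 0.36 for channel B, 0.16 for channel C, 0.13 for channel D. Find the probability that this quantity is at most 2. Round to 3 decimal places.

0.318

Conditional on each channel, P(X ≤ 2): A: 0; B: 0.725375; C: 0.00928324; D: 0.428213.
By total probability, P(X ≤ 2) = 0.35·0 + 0.36·0.725375 + 0.16·0.00928324 + 0.13·0.428213 = 0.318288.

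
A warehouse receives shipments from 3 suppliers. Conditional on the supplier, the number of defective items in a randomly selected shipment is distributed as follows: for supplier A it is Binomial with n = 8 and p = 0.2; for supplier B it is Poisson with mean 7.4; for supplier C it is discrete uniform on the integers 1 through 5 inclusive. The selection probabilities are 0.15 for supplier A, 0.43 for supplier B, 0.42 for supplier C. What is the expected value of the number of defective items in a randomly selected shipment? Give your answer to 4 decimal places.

4.6820

Component means — A: 1.6; B: 7.4; C: 3.
E[X] = 0.15·1.6 + 0.43·7.4 + 0.42·3 = 4.682.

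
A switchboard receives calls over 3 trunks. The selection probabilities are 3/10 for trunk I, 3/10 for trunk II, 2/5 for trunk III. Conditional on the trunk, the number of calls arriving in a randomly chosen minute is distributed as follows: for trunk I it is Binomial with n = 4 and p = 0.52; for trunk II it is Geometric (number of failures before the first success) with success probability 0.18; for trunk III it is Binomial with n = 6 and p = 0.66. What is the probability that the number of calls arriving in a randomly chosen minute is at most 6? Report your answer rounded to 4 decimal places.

Conditional on each trunk, P(X ≤ 6): I: 1; II: 0.750715; III: 1.
By total probability, P(X ≤ 6) = 0.3·1 + 0.3·0.750715 + 0.4·1 = 0.925214.

0.9252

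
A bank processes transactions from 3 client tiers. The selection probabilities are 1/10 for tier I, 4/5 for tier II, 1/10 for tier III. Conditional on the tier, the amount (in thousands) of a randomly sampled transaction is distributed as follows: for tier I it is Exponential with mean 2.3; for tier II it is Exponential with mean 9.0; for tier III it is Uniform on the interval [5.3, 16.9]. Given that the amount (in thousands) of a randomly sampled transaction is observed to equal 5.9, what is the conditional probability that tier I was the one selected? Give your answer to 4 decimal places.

Likelihoods f(5.9 | ·): I: 0.0334359; II: 0.0576837; III: 0.0862069.
Posterior ∝ prior × likelihood. Numerator for I: 0.1·0.0334359 = 0.00334359.
Normalizing constant: 0.1·0.0334359 + 0.8·0.0576837 + 0.1·0.0862069 = 0.0581113.
P(I | observation) = 0.00334359 / 0.0581113 = 0.0575377.

0.0575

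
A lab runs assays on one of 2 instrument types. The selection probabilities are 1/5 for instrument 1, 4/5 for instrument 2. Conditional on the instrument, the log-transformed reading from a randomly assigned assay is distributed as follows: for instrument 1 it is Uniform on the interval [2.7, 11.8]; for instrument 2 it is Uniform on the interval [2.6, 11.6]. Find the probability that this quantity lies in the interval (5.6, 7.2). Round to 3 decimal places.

Conditional on each instrument, P(5.6 < X < 7.2): 1: 0.175824; 2: 0.177778.
By total probability, P(5.6 < X < 7.2) = 0.2·0.175824 + 0.8·0.177778 = 0.177387.

0.177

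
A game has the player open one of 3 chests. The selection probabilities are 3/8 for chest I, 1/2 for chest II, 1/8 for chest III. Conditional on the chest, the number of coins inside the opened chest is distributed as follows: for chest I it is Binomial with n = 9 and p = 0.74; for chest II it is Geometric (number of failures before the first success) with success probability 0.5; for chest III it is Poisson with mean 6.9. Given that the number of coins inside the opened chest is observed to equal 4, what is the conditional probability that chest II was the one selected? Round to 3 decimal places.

Likelihoods P(X=4 | ·): I: 0.0448915; II: 0.03125; III: 0.0951816.
Posterior ∝ prior × likelihood. Numerator for II: 0.5·0.03125 = 0.015625.
Normalizing constant: 0.375·0.0448915 + 0.5·0.03125 + 0.125·0.0951816 = 0.044357.
P(II | observation) = 0.015625 / 0.044357 = 0.352255.

0.352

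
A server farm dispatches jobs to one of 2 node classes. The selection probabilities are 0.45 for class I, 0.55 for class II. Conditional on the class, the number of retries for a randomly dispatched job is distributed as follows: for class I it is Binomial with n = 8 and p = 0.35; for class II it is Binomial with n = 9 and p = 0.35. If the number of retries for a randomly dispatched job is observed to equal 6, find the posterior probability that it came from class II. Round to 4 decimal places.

0.7044

Likelihoods P(X=6 | ·): I: 0.0217467; II: 0.042406.
Posterior ∝ prior × likelihood. Numerator for II: 0.55·0.042406 = 0.0233233.
Normalizing constant: 0.45·0.0217467 + 0.55·0.042406 = 0.0331093.
P(II | observation) = 0.0233233 / 0.0331093 = 0.704433.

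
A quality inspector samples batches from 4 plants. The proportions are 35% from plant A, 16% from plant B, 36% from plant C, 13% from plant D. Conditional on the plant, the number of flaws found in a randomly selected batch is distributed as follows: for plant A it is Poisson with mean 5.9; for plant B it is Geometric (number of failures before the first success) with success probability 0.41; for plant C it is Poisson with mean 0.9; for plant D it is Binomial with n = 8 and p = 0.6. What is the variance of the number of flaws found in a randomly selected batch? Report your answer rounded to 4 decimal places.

8.4832

Per component, A: μ=5.9, E[X²]=40.71; B: μ=1.43902, E[X²]=5.58061; C: μ=0.9, E[X²]=1.71; D: μ=4.8, E[X²]=24.96.
E[X] = 0.35·5.9 + 0.16·1.43902 + 0.36·0.9 + 0.13·4.8 = 3.24324.
E[X²] = 0.35·40.71 + 0.16·5.58061 + 0.36·1.71 + 0.13·24.96 = 19.0018.
Var(X) = E[X²] − (E[X])² = 19.0018 − 10.5186 = 8.48317.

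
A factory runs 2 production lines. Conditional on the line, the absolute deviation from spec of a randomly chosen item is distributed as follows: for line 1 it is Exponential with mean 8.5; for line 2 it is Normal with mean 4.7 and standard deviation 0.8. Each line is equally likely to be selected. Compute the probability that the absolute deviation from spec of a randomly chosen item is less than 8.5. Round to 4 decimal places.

Conditional on each line, P(X < 8.5): 1: 0.632121; 2: 0.999999.
By total probability, P(X < 8.5) = 0.5·0.632121 + 0.5·0.999999 = 0.81606.

0.8161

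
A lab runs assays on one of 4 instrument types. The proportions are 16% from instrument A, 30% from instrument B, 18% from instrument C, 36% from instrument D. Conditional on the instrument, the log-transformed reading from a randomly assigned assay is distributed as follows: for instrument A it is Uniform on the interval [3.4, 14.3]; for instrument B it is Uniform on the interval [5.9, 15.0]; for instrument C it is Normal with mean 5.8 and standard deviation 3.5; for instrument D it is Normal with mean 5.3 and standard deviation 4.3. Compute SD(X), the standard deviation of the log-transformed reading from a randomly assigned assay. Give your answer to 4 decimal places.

4.2048

Per component, A: μ=8.85, E[X²]=88.2233; B: μ=10.45, E[X²]=116.103; C: μ=5.8, E[X²]=45.89; D: μ=5.3, E[X²]=46.58.
E[X] = 0.16·8.85 + 0.3·10.45 + 0.18·5.8 + 0.36·5.3 = 7.503.
E[X²] = 0.16·88.2233 + 0.3·116.103 + 0.18·45.89 + 0.36·46.58 = 73.9757.
Var(X) = E[X²] − (E[X])² = 73.9757 − 56.295 = 17.6807.
SD(X) = √17.6807 = 4.20485.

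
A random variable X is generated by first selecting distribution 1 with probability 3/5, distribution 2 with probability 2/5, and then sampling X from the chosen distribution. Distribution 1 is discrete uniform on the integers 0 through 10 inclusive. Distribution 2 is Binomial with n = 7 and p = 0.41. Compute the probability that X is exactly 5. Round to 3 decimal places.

0.088

Conditional on each component, P(X = 5): 1: 0.0909091; 2: 0.084692.
By total probability, P(X = 5) = 0.6·0.0909091 + 0.4·0.084692 = 0.0884223.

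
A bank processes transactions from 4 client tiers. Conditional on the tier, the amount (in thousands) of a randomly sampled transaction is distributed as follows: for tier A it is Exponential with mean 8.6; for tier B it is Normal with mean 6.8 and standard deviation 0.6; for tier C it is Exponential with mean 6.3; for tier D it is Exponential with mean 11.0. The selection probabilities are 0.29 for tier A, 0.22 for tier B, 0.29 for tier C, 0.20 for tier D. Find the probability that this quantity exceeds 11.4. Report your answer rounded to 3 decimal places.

Conditional on each tier, P(X > 11.4): A: 0.265648; B: 8.88178e-15; C: 0.163732; D: 0.354742.
By total probability, P(X > 11.4) = 0.29·0.265648 + 0.22·8.88178e-15 + 0.29·0.163732 + 0.2·0.354742 = 0.195469.

0.195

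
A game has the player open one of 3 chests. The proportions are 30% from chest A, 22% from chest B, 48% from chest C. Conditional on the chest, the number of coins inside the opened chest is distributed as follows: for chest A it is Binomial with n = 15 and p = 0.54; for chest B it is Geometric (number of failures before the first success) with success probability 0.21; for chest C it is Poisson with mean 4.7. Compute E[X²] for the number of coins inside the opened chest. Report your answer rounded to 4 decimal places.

For each component E[X²] = Var + (mean)², giving A: 69.336; B: 32.0658; C: 26.79.
Overall E[X²] = 0.3·69.336 + 0.22·32.0658 + 0.48·26.79 = 40.7145.

40.7145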